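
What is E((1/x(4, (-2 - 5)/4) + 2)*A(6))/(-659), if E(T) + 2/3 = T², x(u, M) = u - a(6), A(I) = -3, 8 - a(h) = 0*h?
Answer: -1291/31632 ≈ -0.040813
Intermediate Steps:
a(h) = 8 (a(h) = 8 - 0*h = 8 - 1*0 = 8 + 0 = 8)
x(u, M) = -8 + u (x(u, M) = u - 1*8 = u - 8 = -8 + u)
E(T) = -⅔ + T²
E((1/x(4, (-2 - 5)/4) + 2)*A(6))/(-659) = (-⅔ + ((1/(-8 + 4) + 2)*(-3))²)/(-659) = (-⅔ + ((1/(-4) + 2)*(-3))²)*(-1/659) = (-⅔ + ((-¼ + 2)*(-3))²)*(-1/659) = (-⅔ + ((7/4)*(-3))²)*(-1/659) = (-⅔ + (-21/4)²)*(-1/659) = (-⅔ + 441/16)*(-1/659) = (1291/48)*(-1/659) = -1291/31632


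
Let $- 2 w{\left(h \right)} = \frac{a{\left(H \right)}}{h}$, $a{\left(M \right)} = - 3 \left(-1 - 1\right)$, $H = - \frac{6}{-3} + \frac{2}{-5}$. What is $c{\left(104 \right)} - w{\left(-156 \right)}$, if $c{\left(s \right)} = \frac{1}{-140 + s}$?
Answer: $- \frac{11}{234} \approx -0.047009$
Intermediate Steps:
$H = \frac{8}{5}$ ($H = \left(-6\right) \left(- \frac{1}{3}\right) + 2 \left(- \frac{1}{5}\right) = 2 - \frac{2}{5} = \frac{8}{5} \approx 1.6$)
$a{\left(M \right)} = 6$ ($a{\left(M \right)} = \left(-3\right) \left(-2\right) = 6$)
$w{\left(h \right)} = - \frac{3}{h}$ ($w{\left(h \right)} = - \frac{6 \frac{1}{h}}{2} = - \frac{3}{h}$)
$c{\left(104 \right)} - w{\left(-156 \right)} = \frac{1}{-140 + 104} - - \frac{3}{-156} = \frac{1}{-36} - \left(-3\right) \left(- \frac{1}{156}\right) = - \frac{1}{36} - \frac{1}{52} = - \frac{11}{234}$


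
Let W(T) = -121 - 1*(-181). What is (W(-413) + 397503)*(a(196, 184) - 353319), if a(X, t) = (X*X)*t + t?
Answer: 2669798148267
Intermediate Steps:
a(X, t) = t + t*X**2 (a(X, t) = X**2*t + t = t*X**2 + t = t + t*X**2)
W(T) = 60 (W(T) = -121 + 181 = 60)
(W(-413) + 397503)*(a(196, 184) - 353319) = (60 + 397503)*(184*(1 + 196**2) - 353319) = 397563*(184*(1 + 38416) - 353319) = 397563*(184*38417 - 353319) = 397563*(7068728 - 353319) = 397563*6715409 = 2669798148267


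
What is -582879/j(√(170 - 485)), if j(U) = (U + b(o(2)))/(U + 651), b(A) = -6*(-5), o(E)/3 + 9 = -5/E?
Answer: 582879*(-√35 + 217*I)/(√35 - 10*I) ≈ -9.5204e+6 + 5.2875e+6*I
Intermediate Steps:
o(E) = -27 - 15/E (o(E) = -27 + 3*(-5/E) = -27 - 15/E)
b(A) = 30
j(U) = (30 + U)/(651 + U) (j(U) = (U + 30)/(U + 651) = (30 + U)/(651 + U))
-582879/j(√(170 - 485)) = -582879*(651 + √(170 - 485))/(30 + √(170 - 485)) = -582879*(651 + √(-315))/(30 + √(-315)) = -582879*(651 + 3*I*√35)/(30 + 3*I*√35)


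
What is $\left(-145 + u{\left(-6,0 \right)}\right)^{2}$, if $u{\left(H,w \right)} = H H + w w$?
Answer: $11881$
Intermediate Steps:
$u{\left(H,w \right)} = H^{2} + w^{2}$
$\left(-145 + u{\left(-6,0 \right)}\right)^{2} = \left(-145 + \left(\left(-6\right)^{2} + 0^{2}\right)\right)^{2} = \left(-145 + \left(36 + 0\right)\right)^{2} = \left(-145 + 36\right)^{2} = \left(-109\right)^{2} = 11881$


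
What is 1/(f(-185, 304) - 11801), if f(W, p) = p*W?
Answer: -1/68041 ≈ -1.4697e-5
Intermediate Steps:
f(W, p) = W*p
1/(f(-185, 304) - 11801) = 1/(-185*304 - 11801) = 1/(-56240 - 11801) = 1/(-68041) = -1/68041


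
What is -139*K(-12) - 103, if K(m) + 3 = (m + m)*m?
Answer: -39718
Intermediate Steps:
K(m) = -3 + 2*m² (K(m) = -3 + (m + m)*m = -3 + (2*m)*m = -3 + 2*m²)
-139*K(-12) - 103 = -139*(-3 + 2*(-12)²) - 103 = -139*(-3 + 2*144) - 103 = -139*(-3 + 288) - 103 = -139*285 - 103 = -39615 - 103 = -39718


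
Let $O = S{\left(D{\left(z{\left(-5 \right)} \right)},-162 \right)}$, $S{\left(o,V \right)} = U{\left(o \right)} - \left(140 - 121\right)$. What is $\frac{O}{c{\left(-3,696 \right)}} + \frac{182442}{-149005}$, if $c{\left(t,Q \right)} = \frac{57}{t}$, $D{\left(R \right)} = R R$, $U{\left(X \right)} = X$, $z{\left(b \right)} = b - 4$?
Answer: $- \frac{12704708}{2831095} \approx -4.4876$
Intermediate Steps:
$z{\left(b \right)} = -4 + b$
$D{\left(R \right)} = R^{2}$
$S{\left(o,V \right)} = -19 + o$ ($S{\left(o,V \right)} = o - \left(140 - 121\right) = o - 19 = -19 + o$)
$O = 62$ ($O = -19 + \left(-4 - 5\right)^{2} = -19 + \left(-9\right)^{2} = -19 + 81 = 62$)
$\frac{O}{c{\left(-3,696 \right)}} + \frac{182442}{-149005} = \frac{62}{57 \frac{1}{-3}} + \frac{182442}{-149005} = \frac{62}{57 \left(- \frac{1}{3}\right)} + 182442 \left(- \frac{1}{149005}\right) = \frac{62}{-19} - \frac{182442}{149005} = 62 \left(- \frac{1}{19}\right) - \frac{182442}{149005} = - \frac{62}{19} - \frac{182442}{149005} = - \frac{12704708}{2831095}$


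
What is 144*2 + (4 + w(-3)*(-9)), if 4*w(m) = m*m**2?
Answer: 1411/4 ≈ 352.75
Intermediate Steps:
w(m) = m**3/4 (w(m) = (m*m**2)/4 = m**3/4)
144*2 + (4 + w(-3)*(-9)) = 144*2 + (4 + ((1/4)*(-3)**3)*(-9)) = 288 + (4 + ((1/4)*(-27))*(-9)) = 288 + (4 - 27/4*(-9)) = 288 + (4 + 243/4) = 288 + 259/4 = 1411/4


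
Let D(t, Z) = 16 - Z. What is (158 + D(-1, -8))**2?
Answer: 33124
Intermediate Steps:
(158 + D(-1, -8))**2 = (158 + (16 - 1*(-8)))**2 = (158 + (16 + 8))**2 = (158 + 24)**2 = 182**2 = 33124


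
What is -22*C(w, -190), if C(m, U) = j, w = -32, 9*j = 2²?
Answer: -88/9 ≈ -9.7778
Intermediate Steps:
j = 4/9 (j = (⅑)*2² = (⅑)*4 = 4/9 ≈ 0.44444)
C(m, U) = 4/9
-22*C(w, -190) = -22*4/9 = -88/9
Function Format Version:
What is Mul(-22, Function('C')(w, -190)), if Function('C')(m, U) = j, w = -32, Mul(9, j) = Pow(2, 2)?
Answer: Rational(-88, 9) ≈ -9.7778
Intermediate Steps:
j = Rational(4, 9) (j = Mul(Rational(1, 9), Pow(2, 2)) = Mul(Rational(1, 9), 4) = Rational(4, 9) ≈ 0.44444)
Function('C')(m, U) = Rational(4, 9)
Mul(-22, Function('C')(w, -190)) = Mul(-22, Rational(4, 9)) = Rational(-88, 9)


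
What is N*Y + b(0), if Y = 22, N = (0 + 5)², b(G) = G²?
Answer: 550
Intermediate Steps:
N = 25 (N = 5² = 25)
N*Y + b(0) = 25*22 + 0² = 550 + 0 = 550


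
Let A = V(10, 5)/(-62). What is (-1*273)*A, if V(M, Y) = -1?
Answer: -273/62 ≈ -4.4032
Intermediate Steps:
A = 1/62 (A = -1/(-62) = -1*(-1/62) = 1/62 ≈ 0.016129)
(-1*273)*A = -1*273*(1/62) = -273*1/62 = -273/62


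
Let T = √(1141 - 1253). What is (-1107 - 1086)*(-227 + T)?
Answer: 497811 - 8772*I*√7 ≈ 4.9781e+5 - 23209.0*I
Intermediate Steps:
T = 4*I*√7 (T = √(-112) = 4*I*√7 ≈ 10.583*I)
(-1107 - 1086)*(-227 + T) = (-1107 - 1086)*(-227 + 4*I*√7) = -2193*(-227 + 4*I*√7) = 497811 - 8772*I*√7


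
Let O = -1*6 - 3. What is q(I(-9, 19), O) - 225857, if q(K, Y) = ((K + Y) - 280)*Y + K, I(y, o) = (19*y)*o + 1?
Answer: -197272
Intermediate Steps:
O = -9 (O = -6 - 3 = -9)
I(y, o) = 1 + 19*o*y (I(y, o) = 19*o*y + 1 = 1 + 19*o*y)
q(K, Y) = K + Y*(-280 + K + Y) (q(K, Y) = (-280 + K + Y)*Y + K = Y*(-280 + K + Y) + K = K + Y*(-280 + K + Y))
q(I(-9, 19), O) - 225857 = ((1 + 19*19*(-9)) + (-9)**2 - 280*(-9) + (1 + 19*19*(-9))*(-9)) - 225857 = ((1 - 3249) + 81 + 2520 + (1 - 3249)*(-9)) - 225857 = (-3248 + 81 + 2520 - 3248*(-9)) - 225857 = (-3248 + 81 + 2520 + 29232) - 225857 = 28585 - 225857 = -197272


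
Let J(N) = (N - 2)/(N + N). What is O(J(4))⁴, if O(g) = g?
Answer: 1/256 ≈ 0.0039063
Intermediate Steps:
J(N) = (-2 + N)/(2*N) (J(N) = (-2 + N)/((2*N)) = (-2 + N)*(1/(2*N)) = (-2 + N)/(2*N))
O(J(4))⁴ = ((½)*(-2 + 4)/4)⁴ = ((½)*(¼)*2)⁴ = (¼)⁴ = 1/256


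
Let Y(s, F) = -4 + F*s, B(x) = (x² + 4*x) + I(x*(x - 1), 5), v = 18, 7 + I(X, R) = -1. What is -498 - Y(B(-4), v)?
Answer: -350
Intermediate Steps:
I(X, R) = -8 (I(X, R) = -7 - 1 = -8)
B(x) = -8 + x² + 4*x (B(x) = (x² + 4*x) - 8 = -8 + x² + 4*x)
-498 - Y(B(-4), v) = -498 - (-4 + 18*(-8 + (-4)² + 4*(-4))) = -498 - (-4 + 18*(-8 + 16 - 16)) = -498 - (-4 + 18*(-8)) = -498 - (-4 - 144) = -498 - 1*(-148) = -498 + 148 = -350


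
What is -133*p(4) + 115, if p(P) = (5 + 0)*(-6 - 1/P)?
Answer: 17085/4 ≈ 4271.3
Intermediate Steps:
p(P) = -30 - 5/P (p(P) = 5*(-6 - 1/P) = -30 - 5/P)
-133*p(4) + 115 = -133*(-30 - 5/4) + 115 = -133*(-125/4) + 115 = 16625/4 + 115 = 17085/4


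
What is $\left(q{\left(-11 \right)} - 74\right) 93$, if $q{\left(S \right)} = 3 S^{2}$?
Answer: $26877$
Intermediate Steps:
$\left(q{\left(-11 \right)} - 74\right) 93 = \left(3 \left(-11\right)^{2} - 74\right) 93 = \left(3 \cdot 121 - 74\right) 93 = \left(363 - 74\right) 93 = 289 \cdot 93 = 26877$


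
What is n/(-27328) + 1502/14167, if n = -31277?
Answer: 484147915/387155776 ≈ 1.2505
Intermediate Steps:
n/(-27328) + 1502/14167 = -31277/(-27328) + 1502/14167 = -31277*(-1/27328) + 1502*(1/14167) = 31277/27328 + 1502/14167 = 484147915/387155776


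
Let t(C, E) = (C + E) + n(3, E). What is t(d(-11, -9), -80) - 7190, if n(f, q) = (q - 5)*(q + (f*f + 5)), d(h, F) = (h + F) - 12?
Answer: -1692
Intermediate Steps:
d(h, F) = -12 + F + h (d(h, F) = (F + h) - 12 = -12 + F + h)
n(f, q) = (-5 + q)*(5 + q + f**2) (n(f, q) = (-5 + q)*(q + (f**2 + 5)) = (-5 + q)*(q + (5 + f**2)) = (-5 + q)*(5 + q + f**2))
t(C, E) = -70 + C + E**2 + 10*E (t(C, E) = (C + E) + (-25 + E**2 - 5*3**2 + E*3**2) = (C + E) + (-25 + E**2 - 5*9 + E*9) = (C + E) + (-25 + E**2 - 45 + 9*E) = (C + E) + (-70 + E**2 + 9*E) = -70 + C + E**2 + 10*E)
t(d(-11, -9), -80) - 7190 = (-70 + (-12 - 9 - 11) + (-80)**2 + 10*(-80)) - 7190 = (-70 - 32 + 6400 - 800) - 7190 = 5498 - 7190 = -1692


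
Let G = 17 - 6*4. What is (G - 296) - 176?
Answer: -479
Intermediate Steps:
G = -7 (G = 17 - 1*24 = 17 - 24 = -7)
(G - 296) - 176 = (-7 - 296) - 176 = -303 - 176 = -479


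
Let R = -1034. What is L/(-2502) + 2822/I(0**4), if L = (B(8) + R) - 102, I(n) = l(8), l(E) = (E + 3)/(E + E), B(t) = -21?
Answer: 112983031/27522 ≈ 4105.2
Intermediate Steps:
l(E) = (3 + E)/(2*E) (l(E) = (3 + E)/((2*E)) = (3 + E)*(1/(2*E)) = (3 + E)/(2*E))
I(n) = 11/16 (I(n) = (1/2)*(3 + 8)/8 = (1/2)*(1/8)*11 = 11/16)
L = -1157 (L = (-21 - 1034) - 102 = -1055 - 102 = -1157)
L/(-2502) + 2822/I(0**4) = -1157/(-2502) + 2822/(11/16) = -1157*(-1/2502) + 2822*(16/11) = 1157/2502 + 45152/11 = 112983031/27522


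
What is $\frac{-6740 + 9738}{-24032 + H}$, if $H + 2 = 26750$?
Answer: $\frac{1499}{1358} \approx 1.1038$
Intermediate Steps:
$H = 26748$ ($H = -2 + 26750 = 26748$)
$\frac{-6740 + 9738}{-24032 + H} = \frac{-6740 + 9738}{-24032 + 26748} = \frac{2998}{2716} = 2998 \cdot \frac{1}{2716} = \frac{1499}{1358}$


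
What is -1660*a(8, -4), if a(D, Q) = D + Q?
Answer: -6640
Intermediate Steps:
-1660*a(8, -4) = -1660*(8 - 4) = -1660*4 = -6640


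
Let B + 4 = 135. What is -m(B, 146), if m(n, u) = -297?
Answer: 297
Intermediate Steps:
B = 131 (B = -4 + 135 = 131)
-m(B, 146) = -1*(-297) = 297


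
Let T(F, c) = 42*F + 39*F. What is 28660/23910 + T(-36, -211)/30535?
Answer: 80541154/73009185 ≈ 1.1032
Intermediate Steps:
T(F, c) = 81*F
28660/23910 + T(-36, -211)/30535 = 28660/23910 + (81*(-36))/30535 = 28660*(1/23910) - 2916*1/30535 = 2866/2391 - 2916/30535 = 80541154/73009185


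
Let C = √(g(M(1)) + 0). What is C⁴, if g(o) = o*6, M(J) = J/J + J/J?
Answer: 144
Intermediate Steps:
M(J) = 2 (M(J) = 1 + 1 = 2)
g(o) = 6*o
C = 2*√3 (C = √(6*2 + 0) = √(12 + 0) = √12 = 2*√3 ≈ 3.4641)
C⁴ = (2*√3)⁴ = 144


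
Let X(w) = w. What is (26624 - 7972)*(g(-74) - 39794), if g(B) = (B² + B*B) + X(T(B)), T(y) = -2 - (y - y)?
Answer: -537998288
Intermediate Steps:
T(y) = -2 (T(y) = -2 - 1*0 = -2 + 0 = -2)
g(B) = -2 + 2*B² (g(B) = (B² + B*B) - 2 = (B² + B²) - 2 = 2*B² - 2 = -2 + 2*B²)
(26624 - 7972)*(g(-74) - 39794) = (26624 - 7972)*((-2 + 2*(-74)²) - 39794) = 18652*((-2 + 2*5476) - 39794) = 18652*((-2 + 10952) - 39794) = 18652*(10950 - 39794) = 18652*(-28844) = -537998288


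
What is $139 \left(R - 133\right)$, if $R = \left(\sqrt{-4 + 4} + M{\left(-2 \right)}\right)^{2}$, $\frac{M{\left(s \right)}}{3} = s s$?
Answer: $1529$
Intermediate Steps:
$M{\left(s \right)} = 3 s^{2}$ ($M{\left(s \right)} = 3 s s = 3 s^{2}$)
$R = 144$ ($R = \left(\sqrt{-4 + 4} + 3 \left(-2\right)^{2}\right)^{2} = \left(\sqrt{0} + 3 \cdot 4\right)^{2} = \left(0 + 12\right)^{2} = 12^{2} = 144$)
$139 \left(R - 133\right) = 139 \left(144 - 133\right) = 139 \cdot 11 = 1529$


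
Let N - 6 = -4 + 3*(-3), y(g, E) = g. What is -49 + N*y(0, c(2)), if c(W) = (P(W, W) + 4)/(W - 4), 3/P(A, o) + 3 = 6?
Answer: -49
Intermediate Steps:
P(A, o) = 1 (P(A, o) = 3/(-3 + 6) = 3/3 = 3*(⅓) = 1)
c(W) = 5/(-4 + W) (c(W) = (1 + 4)/(W - 4) = 5/(-4 + W))
N = -7 (N = 6 + (-4 + 3*(-3)) = 6 + (-4 - 9) = 6 - 13 = -7)
-49 + N*y(0, c(2)) = -49 - 7*0 = -49 + 0 = -49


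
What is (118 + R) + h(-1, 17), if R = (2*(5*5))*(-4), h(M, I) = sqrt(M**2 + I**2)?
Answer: -82 + sqrt(290) ≈ -64.971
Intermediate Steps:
h(M, I) = sqrt(I**2 + M**2)
R = -200 (R = (2*25)*(-4) = 50*(-4) = -200)
(118 + R) + h(-1, 17) = (118 - 200) + sqrt(17**2 + (-1)**2) = -82 + sqrt(289 + 1) = -82 + sqrt(290)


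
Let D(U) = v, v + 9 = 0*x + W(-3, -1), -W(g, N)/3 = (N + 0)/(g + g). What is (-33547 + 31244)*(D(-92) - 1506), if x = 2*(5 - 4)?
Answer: 6980393/2 ≈ 3.4902e+6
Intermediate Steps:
W(g, N) = -3*N/(2*g) (W(g, N) = -3*(N + 0)/(g + g) = -3*N/(2*g))
x = 2 (x = 2*1 = 2)
v = -19/2 (v = -9 + (0*2 - 3/2*(-1)/(-3)) = -9 + (0 - 3/2*(-1)*(-1/3)) = -9 + (0 - 1/2) = -9 - 1/2 = -19/2 ≈ -9.5000)
D(U) = -19/2
(-33547 + 31244)*(D(-92) - 1506) = (-33547 + 31244)*(-19/2 - 1506) = -2303*(-3031/2) = 6980393/2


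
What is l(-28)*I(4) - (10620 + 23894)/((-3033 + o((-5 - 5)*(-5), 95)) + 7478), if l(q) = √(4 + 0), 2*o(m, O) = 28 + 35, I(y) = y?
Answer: 2596/8953 ≈ 0.28996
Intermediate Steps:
o(m, O) = 63/2 (o(m, O) = (28 + 35)/2 = (½)*63 = 63/2)
l(q) = 2 (l(q) = √4 = 2)
l(-28)*I(4) - (10620 + 23894)/((-3033 + o((-5 - 5)*(-5), 95)) + 7478) = 2*4 - (10620 + 23894)/((-3033 + 63/2) + 7478) = 8 - 34514/(-6003/2 + 7478) = 8 - 34514/8953/2 = 8 - 34514*2/8953 = 8 - 1*69028/8953 = 8 - 69028/8953 = 2596/8953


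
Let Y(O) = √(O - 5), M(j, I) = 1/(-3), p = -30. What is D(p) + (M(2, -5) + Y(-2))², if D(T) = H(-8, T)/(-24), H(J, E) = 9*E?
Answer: 157/36 - 2*I*√7/3 ≈ 4.3611 - 1.7638*I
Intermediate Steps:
M(j, I) = -⅓
Y(O) = √(-5 + O)
D(T) = -3*T/8 (D(T) = (9*T)/(-24) = (9*T)*(-1/24) = -3*T/8)
D(p) + (M(2, -5) + Y(-2))² = -3/8*(-30) + (-⅓ + √(-5 - 2))² = 45/4 + (-⅓ + √(-7))² = 45/4 + (-⅓ + I*√7)²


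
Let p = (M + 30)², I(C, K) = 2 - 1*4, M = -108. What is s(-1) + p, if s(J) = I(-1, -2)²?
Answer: 6088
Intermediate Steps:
I(C, K) = -2 (I(C, K) = 2 - 4 = -2)
p = 6084 (p = (-108 + 30)² = (-78)² = 6084)
s(J) = 4 (s(J) = (-2)² = 4)
s(-1) + p = 4 + 6084 = 6088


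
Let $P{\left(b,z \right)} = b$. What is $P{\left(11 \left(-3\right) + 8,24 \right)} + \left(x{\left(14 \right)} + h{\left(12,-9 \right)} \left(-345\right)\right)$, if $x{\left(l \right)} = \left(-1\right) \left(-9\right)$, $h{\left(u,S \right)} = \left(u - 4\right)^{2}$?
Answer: $-22096$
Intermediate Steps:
$h{\left(u,S \right)} = \left(-4 + u\right)^{2}$
$x{\left(l \right)} = 9$
$P{\left(11 \left(-3\right) + 8,24 \right)} + \left(x{\left(14 \right)} + h{\left(12,-9 \right)} \left(-345\right)\right) = \left(11 \left(-3\right) + 8\right) + \left(9 + \left(-4 + 12\right)^{2} \left(-345\right)\right) = \left(-33 + 8\right) + \left(9 + 8^{2} \left(-345\right)\right) = -25 + \left(9 + 64 \left(-345\right)\right) = -25 + \left(9 - 22080\right) = -25 - 22071 = -22096$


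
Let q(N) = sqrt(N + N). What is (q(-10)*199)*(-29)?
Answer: -11542*I*sqrt(5) ≈ -25809.0*I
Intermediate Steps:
q(N) = sqrt(2)*sqrt(N) (q(N) = sqrt(2*N) = sqrt(2)*sqrt(N))
(q(-10)*199)*(-29) = ((sqrt(2)*sqrt(-10))*199)*(-29) = ((sqrt(2)*(I*sqrt(10)))*199)*(-29) = ((2*I*sqrt(5))*199)*(-29) = (398*I*sqrt(5))*(-29) = -11542*I*sqrt(5)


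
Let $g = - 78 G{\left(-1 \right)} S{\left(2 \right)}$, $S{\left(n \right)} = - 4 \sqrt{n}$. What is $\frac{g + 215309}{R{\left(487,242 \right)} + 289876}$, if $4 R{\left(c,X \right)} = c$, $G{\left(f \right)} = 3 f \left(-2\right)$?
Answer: $\frac{861236}{1159991} + \frac{7488 \sqrt{2}}{1159991} \approx 0.75158$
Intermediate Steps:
$G{\left(f \right)} = - 6 f$
$R{\left(c,X \right)} = \frac{c}{4}$
$g = 1872 \sqrt{2}$ ($g = - 78 \left(\left(-6\right) \left(-1\right)\right) \left(- 4 \sqrt{2}\right) = \left(-78\right) 6 \left(- 4 \sqrt{2}\right) = - 468 \left(- 4 \sqrt{2}\right) = 1872 \sqrt{2} \approx 2647.4$)
$\frac{g + 215309}{R{\left(487,242 \right)} + 289876} = \frac{1872 \sqrt{2} + 215309}{\frac{1}{4} \cdot 487 + 289876} = \frac{215309 + 1872 \sqrt{2}}{\frac{487}{4} + 289876} = \frac{215309 + 1872 \sqrt{2}}{\frac{1159991}{4}} = \left(215309 + 1872 \sqrt{2}\right) \frac{4}{1159991} = \frac{861236}{1159991} + \frac{7488 \sqrt{2}}{1159991}$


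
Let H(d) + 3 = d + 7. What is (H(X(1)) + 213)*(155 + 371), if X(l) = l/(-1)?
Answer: 113616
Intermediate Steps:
X(l) = -l (X(l) = l*(-1) = -l)
H(d) = 4 + d (H(d) = -3 + (d + 7) = -3 + (7 + d) = 4 + d)
(H(X(1)) + 213)*(155 + 371) = ((4 - 1*1) + 213)*(155 + 371) = ((4 - 1) + 213)*526 = (3 + 213)*526 = 216*526 = 113616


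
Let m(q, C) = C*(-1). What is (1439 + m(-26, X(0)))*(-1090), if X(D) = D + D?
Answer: -1568510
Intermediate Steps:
X(D) = 2*D
m(q, C) = -C
(1439 + m(-26, X(0)))*(-1090) = (1439 - 2*0)*(-1090) = (1439 - 1*0)*(-1090) = (1439 + 0)*(-1090) = 1439*(-1090) = -1568510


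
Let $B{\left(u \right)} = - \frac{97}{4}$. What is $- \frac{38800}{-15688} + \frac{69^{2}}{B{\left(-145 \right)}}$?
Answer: $- \frac{36874834}{190217} \approx -193.86$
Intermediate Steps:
$B{\left(u \right)} = - \frac{97}{4}$ ($B{\left(u \right)} = \left(-97\right) \frac{1}{4} = - \frac{97}{4}$)
$- \frac{38800}{-15688} + \frac{69^{2}}{B{\left(-145 \right)}} = - \frac{38800}{-15688} + \frac{69^{2}}{- \frac{97}{4}} = \left(-38800\right) \left(- \frac{1}{15688}\right) + 4761 \left(- \frac{4}{97}\right) = \frac{4850}{1961} - \frac{19044}{97} = - \frac{36874834}{190217}$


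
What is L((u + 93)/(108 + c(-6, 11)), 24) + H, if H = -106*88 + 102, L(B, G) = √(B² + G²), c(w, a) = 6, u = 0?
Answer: -9226 + √832705/38 ≈ -9202.0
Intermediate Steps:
H = -9226 (H = -9328 + 102 = -9226)
L((u + 93)/(108 + c(-6, 11)), 24) + H = √(((0 + 93)/(108 + 6))² + 24²) - 9226 = √((93/114)² + 576) - 9226 = √((93*(1/114))² + 576) - 9226 = √((31/38)² + 576) - 9226 = √(961/1444 + 576) - 9226 = √(832705/1444) - 9226 = √832705/38 - 9226 = -9226 + √832705/38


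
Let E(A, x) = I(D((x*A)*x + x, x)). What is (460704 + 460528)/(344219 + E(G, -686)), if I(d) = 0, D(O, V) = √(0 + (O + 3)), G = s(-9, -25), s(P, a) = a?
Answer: 921232/344219 ≈ 2.6763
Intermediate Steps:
G = -25
D(O, V) = √(3 + O) (D(O, V) = √(0 + (3 + O)) = √(3 + O))
E(A, x) = 0
(460704 + 460528)/(344219 + E(G, -686)) = (460704 + 460528)/(344219 + 0) = 921232/344219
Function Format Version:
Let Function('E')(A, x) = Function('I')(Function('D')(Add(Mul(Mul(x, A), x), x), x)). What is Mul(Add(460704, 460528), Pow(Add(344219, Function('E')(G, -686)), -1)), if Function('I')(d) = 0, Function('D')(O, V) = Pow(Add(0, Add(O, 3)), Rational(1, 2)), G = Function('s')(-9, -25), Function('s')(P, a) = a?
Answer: Rational(921232, 344219) ≈ 2.6763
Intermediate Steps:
G = -25
Function('D')(O, V) = Pow(Add(3, O), Rational(1, 2)) (Function('D')(O, V) = Pow(Add(0, Add(3, O)), Rational(1, 2)) = Pow(Add(3, O), Rational(1, 2)))
Function('E')(A, x) = 0
Mul(Add(460704, 460528), Pow(Add(344219, Function('E')(G, -686)), -1)) = Mul(Add(460704, 460528), Pow(Add(344219, 0), -1)) = Mul(921232, Pow(344219, -1)) = Mul(921232, Rational(1, 344219)) = Rational(921232, 344219)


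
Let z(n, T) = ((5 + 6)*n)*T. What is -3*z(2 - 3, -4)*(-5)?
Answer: 660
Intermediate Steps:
z(n, T) = 11*T*n (z(n, T) = (11*n)*T = 11*T*n)
-3*z(2 - 3, -4)*(-5) = -33*(-4)*(2 - 3)*(-5) = -33*(-4)*(-1)*(-5) = -3*44*(-5) = -132*(-5) = 660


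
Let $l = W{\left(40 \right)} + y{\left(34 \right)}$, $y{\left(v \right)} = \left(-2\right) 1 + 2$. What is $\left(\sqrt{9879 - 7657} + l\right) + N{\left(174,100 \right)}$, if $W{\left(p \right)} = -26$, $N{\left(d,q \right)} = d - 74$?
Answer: $74 + \sqrt{2222} \approx 121.14$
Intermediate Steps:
$N{\left(d,q \right)} = -74 + d$
$y{\left(v \right)} = 0$ ($y{\left(v \right)} = -2 + 2 = 0$)
$l = -26$ ($l = -26 + 0 = -26$)
$\left(\sqrt{9879 - 7657} + l\right) + N{\left(174,100 \right)} = \left(\sqrt{9879 - 7657} - 26\right) + \left(-74 + 174\right) = \left(\sqrt{2222} - 26\right) + 100 = \left(-26 + \sqrt{2222}\right) + 100 = 74 + \sqrt{2222}$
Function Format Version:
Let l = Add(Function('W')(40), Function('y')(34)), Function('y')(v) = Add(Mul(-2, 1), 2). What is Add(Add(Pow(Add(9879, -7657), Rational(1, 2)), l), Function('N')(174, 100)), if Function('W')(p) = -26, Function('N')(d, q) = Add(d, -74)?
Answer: Add(74, Pow(2222, Rational(1, 2))) ≈ 121.14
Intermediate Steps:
Function('N')(d, q) = Add(-74, d)
Function('y')(v) = 0 (Function('y')(v) = Add(-2, 2) = 0)
l = -26 (l = Add(-26, 0) = -26)
Add(Add(Pow(Add(9879, -7657), Rational(1, 2)), l), Function('N')(174, 100)) = Add(Add(Pow(Add(9879, -7657), Rational(1, 2)), -26), Add(-74, 174)) = Add(Add(Pow(2222, Rational(1, 2)), -26), 100) = Add(Add(-26, Pow(2222, Rational(1, 2))), 100) = Add(74, Pow(2222, Rational(1, 2)))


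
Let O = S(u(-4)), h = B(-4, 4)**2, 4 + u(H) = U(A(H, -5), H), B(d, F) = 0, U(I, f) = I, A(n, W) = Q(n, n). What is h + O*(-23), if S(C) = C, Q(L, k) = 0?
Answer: 92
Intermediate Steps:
A(n, W) = 0
u(H) = -4 (u(H) = -4 + 0 = -4)
h = 0 (h = 0**2 = 0)
O = -4
h + O*(-23) = 0 - 4*(-23) = 0 + 92 = 92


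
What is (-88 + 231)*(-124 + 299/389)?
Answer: -6854991/389 ≈ -17622.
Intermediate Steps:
(-88 + 231)*(-124 + 299/389) = 143*(-124 + 299*(1/389)) = 143*(-124 + 299/389) = 143*(-47937/389) = -6854991/389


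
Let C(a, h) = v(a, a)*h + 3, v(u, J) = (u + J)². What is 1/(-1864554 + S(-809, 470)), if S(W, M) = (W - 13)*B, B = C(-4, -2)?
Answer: -1/1761804 ≈ -5.6760e-7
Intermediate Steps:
v(u, J) = (J + u)²
C(a, h) = 3 + 4*h*a² (C(a, h) = (a + a)²*h + 3 = (2*a)²*h + 3 = (4*a²)*h + 3 = 4*h*a² + 3 = 3 + 4*h*a²)
B = -125 (B = 3 + 4*(-2)*(-4)² = 3 + 4*(-2)*16 = 3 - 128 = -125)
S(W, M) = 1625 - 125*W (S(W, M) = (W - 13)*(-125) = (-13 + W)*(-125) = 1625 - 125*W)
1/(-1864554 + S(-809, 470)) = 1/(-1864554 + (1625 - 125*(-809))) = 1/(-1864554 + (1625 + 101125)) = 1/(-1864554 + 102750) = 1/(-1761804) = -1/1761804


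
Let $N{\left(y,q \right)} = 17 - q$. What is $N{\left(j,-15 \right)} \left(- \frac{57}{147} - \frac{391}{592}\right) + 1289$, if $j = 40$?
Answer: $\frac{2276143}{1813} \approx 1255.5$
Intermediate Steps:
$N{\left(j,-15 \right)} \left(- \frac{57}{147} - \frac{391}{592}\right) + 1289 = \left(17 - -15\right) \left(- \frac{57}{147} - \frac{391}{592}\right) + 1289 = \left(17 + 15\right) \left(\left(-57\right) \frac{1}{147} - \frac{391}{592}\right) + 1289 = 32 \left(- \frac{19}{49} - \frac{391}{592}\right) + 1289 = 32 \left(- \frac{30407}{29008}\right) + 1289 = - \frac{60814}{1813} + 1289 = \frac{2276143}{1813}$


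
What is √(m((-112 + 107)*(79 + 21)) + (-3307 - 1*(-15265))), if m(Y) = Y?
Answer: √11458 ≈ 107.04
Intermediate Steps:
√(m((-112 + 107)*(79 + 21)) + (-3307 - 1*(-15265))) = √((-112 + 107)*(79 + 21) + (-3307 - 1*(-15265))) = √(-5*100 + (-3307 + 15265)) = √(-500 + 11958) = √11458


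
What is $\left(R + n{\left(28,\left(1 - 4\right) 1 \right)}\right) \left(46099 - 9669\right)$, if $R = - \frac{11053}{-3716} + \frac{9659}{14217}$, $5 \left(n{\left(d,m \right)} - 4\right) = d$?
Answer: $\frac{12754232548583}{26415186} \approx 4.8284 \cdot 10^{5}$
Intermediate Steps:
$n{\left(d,m \right)} = 4 + \frac{d}{5}$
$R = \frac{193033345}{52830372}$ ($R = \left(-11053\right) \left(- \frac{1}{3716}\right) + 9659 \cdot \frac{1}{14217} = \frac{11053}{3716} + \frac{9659}{14217} = \frac{193033345}{52830372} \approx 3.6538$)
$\left(R + n{\left(28,\left(1 - 4\right) 1 \right)}\right) \left(46099 - 9669\right) = \left(\frac{193033345}{52830372} + \left(4 + \frac{1}{5} \cdot 28\right)\right) \left(46099 - 9669\right) = \left(\frac{193033345}{52830372} + \left(4 + \frac{28}{5}\right)\right) 36430 = \left(\frac{193033345}{52830372} + \frac{48}{5}\right) 36430 = \frac{3501024581}{264151860} \cdot 36430 = \frac{12754232548583}{26415186}$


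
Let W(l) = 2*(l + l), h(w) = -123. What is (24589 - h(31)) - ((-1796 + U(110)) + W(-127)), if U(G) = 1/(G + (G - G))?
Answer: 2971759/110 ≈ 27016.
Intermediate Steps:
W(l) = 4*l (W(l) = 2*(2*l) = 4*l)
U(G) = 1/G (U(G) = 1/(G + 0) = 1/G)
(24589 - h(31)) - ((-1796 + U(110)) + W(-127)) = (24589 - 1*(-123)) - ((-1796 + 1/110) + 4*(-127)) = (24589 + 123) - ((-1796 + 1/110) - 508) = 24712 - (-197559/110 - 508) = 24712 - 1*(-253439/110) = 24712 + 253439/110 = 2971759/110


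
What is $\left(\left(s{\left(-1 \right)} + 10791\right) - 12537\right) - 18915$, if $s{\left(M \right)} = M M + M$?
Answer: $-20661$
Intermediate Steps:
$s{\left(M \right)} = M + M^{2}$ ($s{\left(M \right)} = M^{2} + M = M + M^{2}$)
$\left(\left(s{\left(-1 \right)} + 10791\right) - 12537\right) - 18915 = \left(\left(- (1 - 1) + 10791\right) - 12537\right) - 18915 = \left(\left(\left(-1\right) 0 + 10791\right) - 12537\right) - 18915 = \left(\left(0 + 10791\right) - 12537\right) - 18915 = \left(10791 - 12537\right) - 18915 = -1746 - 18915 = -20661$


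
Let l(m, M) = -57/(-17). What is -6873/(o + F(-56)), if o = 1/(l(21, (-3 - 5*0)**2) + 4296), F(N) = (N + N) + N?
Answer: 502340697/12278935 ≈ 40.911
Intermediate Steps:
F(N) = 3*N (F(N) = 2*N + N = 3*N)
l(m, M) = 57/17 (l(m, M) = -57*(-1/17) = 57/17)
o = 17/73089 (o = 1/(57/17 + 4296) = 1/(73089/17) = 17/73089 ≈ 0.00023259)
-6873/(o + F(-56)) = -6873/(17/73089 + 3*(-56)) = -6873/(17/73089 - 168) = -6873/(-12278935/73089) = -6873*(-73089/12278935) = 502340697/12278935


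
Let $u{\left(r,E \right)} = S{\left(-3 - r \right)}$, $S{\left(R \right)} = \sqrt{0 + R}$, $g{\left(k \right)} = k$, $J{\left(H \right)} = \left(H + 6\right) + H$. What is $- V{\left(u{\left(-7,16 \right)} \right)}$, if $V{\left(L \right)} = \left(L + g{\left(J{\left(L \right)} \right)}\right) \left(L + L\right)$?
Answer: $-48$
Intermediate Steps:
$J{\left(H \right)} = 6 + 2 H$ ($J{\left(H \right)} = \left(6 + H\right) + H = 6 + 2 H$)
$S{\left(R \right)} = \sqrt{R}$
$u{\left(r,E \right)} = \sqrt{-3 - r}$
$V{\left(L \right)} = 2 L \left(6 + 3 L\right)$ ($V{\left(L \right)} = \left(L + \left(6 + 2 L\right)\right) \left(L + L\right) = \left(6 + 3 L\right) 2 L = 2 L \left(6 + 3 L\right)$)
$- V{\left(u{\left(-7,16 \right)} \right)} = - 6 \sqrt{-3 - -7} \left(2 + \sqrt{-3 - -7}\right) = - 6 \sqrt{-3 + 7} \left(2 + \sqrt{-3 + 7}\right) = - 6 \sqrt{4} \left(2 + \sqrt{4}\right) = - 6 \cdot 2 \left(2 + 2\right) = - 6 \cdot 2 \cdot 4 = \left(-1\right) 48 = -48$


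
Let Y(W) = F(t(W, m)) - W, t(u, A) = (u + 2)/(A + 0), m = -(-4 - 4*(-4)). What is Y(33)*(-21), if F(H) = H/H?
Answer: 672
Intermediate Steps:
m = -12 (m = -(-4 + 16) = -1*12 = -12)
t(u, A) = (2 + u)/A
F(H) = 1
Y(W) = 1 - W
Y(33)*(-21) = (1 - 1*33)*(-21) = (1 - 33)*(-21) = -32*(-21) = 672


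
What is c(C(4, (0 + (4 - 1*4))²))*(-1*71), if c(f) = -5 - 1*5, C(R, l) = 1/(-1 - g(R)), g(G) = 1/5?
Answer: 710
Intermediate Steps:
g(G) = ⅕
C(R, l) = -⅚ (C(R, l) = 1/(-1 - 1*⅕) = 1/(-1 - ⅕) = 1/(-6/5) = -⅚)
c(f) = -10 (c(f) = -5 - 5 = -10)
c(C(4, (0 + (4 - 1*4))²))*(-1*71) = -(-10)*71 = -10*(-71) = 710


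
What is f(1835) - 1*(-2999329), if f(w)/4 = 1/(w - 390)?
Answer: 4334030409/1445 ≈ 2.9993e+6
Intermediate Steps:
f(w) = 4/(-390 + w) (f(w) = 4/(w - 390) = 4/(-390 + w))
f(1835) - 1*(-2999329) = 4/(-390 + 1835) - 1*(-2999329) = 4/1445 + 2999329 = 4334030409/1445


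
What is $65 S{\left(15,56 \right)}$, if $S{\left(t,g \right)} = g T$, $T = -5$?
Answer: $-18200$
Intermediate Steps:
$S{\left(t,g \right)} = - 5 g$ ($S{\left(t,g \right)} = g \left(-5\right) = - 5 g$)
$65 S{\left(15,56 \right)} = 65 \left(\left(-5\right) 56\right) = 65 \left(-280\right) = -18200$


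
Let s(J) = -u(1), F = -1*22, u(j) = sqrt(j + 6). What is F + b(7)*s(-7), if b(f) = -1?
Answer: -22 + sqrt(7) ≈ -19.354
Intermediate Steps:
u(j) = sqrt(6 + j)
F = -22
s(J) = -sqrt(7) (s(J) = -sqrt(6 + 1) = -sqrt(7))
F + b(7)*s(-7) = -22 - (-1)*sqrt(7) = -22 + sqrt(7)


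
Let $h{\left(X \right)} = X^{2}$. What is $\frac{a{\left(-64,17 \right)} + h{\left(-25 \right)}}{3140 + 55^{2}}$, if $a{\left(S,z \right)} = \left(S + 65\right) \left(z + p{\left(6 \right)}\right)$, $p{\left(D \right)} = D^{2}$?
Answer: $\frac{226}{2055} \approx 0.10998$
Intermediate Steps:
$a{\left(S,z \right)} = \left(36 + z\right) \left(65 + S\right)$ ($a{\left(S,z \right)} = \left(S + 65\right) \left(z + 6^{2}\right) = \left(65 + S\right) \left(z + 36\right) = \left(65 + S\right) \left(36 + z\right) = \left(36 + z\right) \left(65 + S\right)$)
$\frac{a{\left(-64,17 \right)} + h{\left(-25 \right)}}{3140 + 55^{2}} = \frac{\left(2340 + 36 \left(-64\right) + 65 \cdot 17 - 1088\right) + \left(-25\right)^{2}}{3140 + 55^{2}} = \frac{\left(2340 - 2304 + 1105 - 1088\right) + 625}{3140 + 3025} = \frac{53 + 625}{6165} = 678 \cdot \frac{1}{6165} = \frac{226}{2055}$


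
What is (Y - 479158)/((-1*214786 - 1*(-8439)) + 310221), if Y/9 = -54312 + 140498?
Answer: 148258/51937 ≈ 2.8546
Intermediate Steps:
Y = 775674 (Y = 9*(-54312 + 140498) = 9*86186 = 775674)
(Y - 479158)/((-1*214786 - 1*(-8439)) + 310221) = (775674 - 479158)/((-1*214786 - 1*(-8439)) + 310221) = 296516/((-214786 + 8439) + 310221) = 296516/(-206347 + 310221) = 296516/103874 = 296516*(1/103874) = 148258/51937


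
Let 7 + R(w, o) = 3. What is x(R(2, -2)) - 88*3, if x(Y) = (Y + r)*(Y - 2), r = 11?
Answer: -306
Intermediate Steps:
R(w, o) = -4 (R(w, o) = -7 + 3 = -4)
x(Y) = (-2 + Y)*(11 + Y) (x(Y) = (Y + 11)*(Y - 2) = (11 + Y)*(-2 + Y) = (-2 + Y)*(11 + Y))
x(R(2, -2)) - 88*3 = (-22 + (-4)² + 9*(-4)) - 88*3 = (-22 + 16 - 36) - 88*3 = -42 - 264 = -306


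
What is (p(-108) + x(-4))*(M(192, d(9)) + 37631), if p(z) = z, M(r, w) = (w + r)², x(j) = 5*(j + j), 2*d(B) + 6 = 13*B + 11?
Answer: -15042720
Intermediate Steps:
d(B) = 5/2 + 13*B/2 (d(B) = -3 + (13*B + 11)/2 = -3 + (11 + 13*B)/2 = -3 + (11/2 + 13*B/2) = 5/2 + 13*B/2)
x(j) = 10*j (x(j) = 5*(2*j) = 10*j)
M(r, w) = (r + w)²
(p(-108) + x(-4))*(M(192, d(9)) + 37631) = (-108 + 10*(-4))*((192 + (5/2 + (13/2)*9))² + 37631) = (-108 - 40)*((192 + (5/2 + 117/2))² + 37631) = -148*((192 + 61)² + 37631) = -148*(253² + 37631) = -148*(64009 + 37631) = -148*101640 = -15042720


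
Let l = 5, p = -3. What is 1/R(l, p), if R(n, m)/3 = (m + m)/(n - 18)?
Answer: 13/18 ≈ 0.72222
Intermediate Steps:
R(n, m) = 6*m/(-18 + n) (R(n, m) = 3*((m + m)/(n - 18)) = 3*((2*m)/(-18 + n)) = 3*(2*m/(-18 + n)) = 6*m/(-18 + n))
1/R(l, p) = 1/(6*(-3)/(-18 + 5)) = 1/(6*(-3)/(-13)) = 1/(6*(-3)*(-1/13)) = 1/(18/13) = 13/18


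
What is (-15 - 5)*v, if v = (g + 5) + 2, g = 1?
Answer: -160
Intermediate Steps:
v = 8 (v = (1 + 5) + 2 = 6 + 2 = 8)
(-15 - 5)*v = (-15 - 5)*8 = -20*8 = -160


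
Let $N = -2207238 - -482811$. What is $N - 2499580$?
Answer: $-4224007$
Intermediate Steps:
$N = -1724427$ ($N = -2207238 + 482811 = -1724427$)
$N - 2499580 = -1724427 - 2499580 = -4224007$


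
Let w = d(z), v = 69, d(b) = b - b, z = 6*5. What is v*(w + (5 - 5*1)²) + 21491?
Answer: 21491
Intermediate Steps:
z = 30
d(b) = 0
w = 0
v*(w + (5 - 5*1)²) + 21491 = 69*(0 + (5 - 5*1)²) + 21491 = 69*(0 + (5 - 5)²) + 21491 = 69*(0 + 0²) + 21491 = 69*(0 + 0) + 21491 = 69*0 + 21491 = 0 + 21491 = 21491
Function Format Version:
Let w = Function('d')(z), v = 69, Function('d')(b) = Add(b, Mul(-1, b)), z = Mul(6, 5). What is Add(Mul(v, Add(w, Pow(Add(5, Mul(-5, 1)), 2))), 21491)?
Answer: 21491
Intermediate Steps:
z = 30
Function('d')(b) = 0
w = 0
Add(Mul(v, Add(w, Pow(Add(5, Mul(-5, 1)), 2))), 21491) = Add(Mul(69, Add(0, Pow(Add(5, Mul(-5, 1)), 2))), 21491) = Add(Mul(69, Add(0, Pow(Add(5, -5), 2))), 21491) = Add(Mul(69, Add(0, Pow(0, 2))), 21491) = Add(Mul(69, Add(0, 0)), 21491) = Add(Mul(69, 0), 21491) = Add(0, 21491) = 21491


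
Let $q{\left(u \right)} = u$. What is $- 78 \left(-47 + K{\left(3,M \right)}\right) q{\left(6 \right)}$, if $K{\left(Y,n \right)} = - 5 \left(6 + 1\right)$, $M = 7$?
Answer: $38376$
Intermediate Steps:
$K{\left(Y,n \right)} = -35$ ($K{\left(Y,n \right)} = \left(-5\right) 7 = -35$)
$- 78 \left(-47 + K{\left(3,M \right)}\right) q{\left(6 \right)} = - 78 \left(-47 - 35\right) 6 = \left(-78\right) \left(-82\right) 6 = 6396 \cdot 6 = 38376$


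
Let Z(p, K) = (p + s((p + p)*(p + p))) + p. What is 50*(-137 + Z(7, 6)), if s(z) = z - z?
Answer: -6150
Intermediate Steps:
s(z) = 0
Z(p, K) = 2*p (Z(p, K) = (p + 0) + p = p + p = 2*p)
50*(-137 + Z(7, 6)) = 50*(-137 + 2*7) = 50*(-137 + 14) = 50*(-123) = -6150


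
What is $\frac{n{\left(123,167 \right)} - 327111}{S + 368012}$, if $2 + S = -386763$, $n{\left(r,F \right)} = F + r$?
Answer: $\frac{326821}{18753} \approx 17.428$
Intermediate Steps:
$S = -386765$ ($S = -2 - 386763 = -386765$)
$\frac{n{\left(123,167 \right)} - 327111}{S + 368012} = \frac{\left(167 + 123\right) - 327111}{-386765 + 368012} = \frac{290 - 327111}{-18753} = \left(-326821\right) \left(- \frac{1}{18753}\right) = \frac{326821}{18753}$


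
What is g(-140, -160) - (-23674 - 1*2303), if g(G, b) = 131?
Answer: 26108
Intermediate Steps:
g(-140, -160) - (-23674 - 1*2303) = 131 - (-23674 - 1*2303) = 131 - (-23674 - 2303) = 131 - 1*(-25977) = 131 + 25977 = 26108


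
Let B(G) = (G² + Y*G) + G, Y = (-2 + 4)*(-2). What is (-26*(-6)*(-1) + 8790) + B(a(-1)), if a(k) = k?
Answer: 8638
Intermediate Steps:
Y = -4 (Y = 2*(-2) = -4)
B(G) = G² - 3*G (B(G) = (G² - 4*G) + G = G² - 3*G)
(-26*(-6)*(-1) + 8790) + B(a(-1)) = (-26*(-6)*(-1) + 8790) - (-3 - 1) = (156*(-1) + 8790) - 1*(-4) = (-156 + 8790) + 4 = 8634 + 4 = 8638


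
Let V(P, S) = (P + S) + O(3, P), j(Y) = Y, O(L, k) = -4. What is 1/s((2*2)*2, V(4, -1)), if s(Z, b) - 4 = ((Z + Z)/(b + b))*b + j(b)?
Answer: 1/11 ≈ 0.090909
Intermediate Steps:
V(P, S) = -4 + P + S (V(P, S) = (P + S) - 4 = -4 + P + S)
s(Z, b) = 4 + Z + b (s(Z, b) = 4 + (((Z + Z)/(b + b))*b + b) = 4 + (((2*Z)/((2*b)))*b + b) = 4 + (((2*Z)*(1/(2*b)))*b + b) = 4 + ((Z/b)*b + b) = 4 + (Z + b) = 4 + Z + b)
1/s((2*2)*2, V(4, -1)) = 1/(4 + (2*2)*2 + (-4 + 4 - 1)) = 1/(4 + 4*2 - 1) = 1/(4 + 8 - 1) = 1/11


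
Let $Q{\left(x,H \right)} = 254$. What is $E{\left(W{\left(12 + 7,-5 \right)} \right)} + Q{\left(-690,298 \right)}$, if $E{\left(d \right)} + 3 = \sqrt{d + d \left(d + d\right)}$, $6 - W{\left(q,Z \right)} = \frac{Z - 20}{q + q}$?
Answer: $251 + \frac{2 \sqrt{8602}}{19} \approx 260.76$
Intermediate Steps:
$W{\left(q,Z \right)} = 6 - \frac{-20 + Z}{2 q}$ ($W{\left(q,Z \right)} = 6 - \frac{Z - 20}{q + q} = 6 - \frac{-20 + Z}{2 q}$)
$E{\left(d \right)} = -3 + \sqrt{d + 2 d^{2}}$ ($E{\left(d \right)} = -3 + \sqrt{d + d \left(d + d\right)} = -3 + \sqrt{d + d 2 d} = -3 + \sqrt{d + 2 d^{2}}$)
$E{\left(W{\left(12 + 7,-5 \right)} \right)} + Q{\left(-690,298 \right)} = \left(-3 + \sqrt{\frac{20 - -5 + 12 \left(12 + 7\right)}{2 \left(12 + 7\right)} \left(1 + 2 \frac{20 - -5 + 12 \left(12 + 7\right)}{2 \left(12 + 7\right)}\right)}\right) + 254 = \left(-3 + \sqrt{\frac{20 + 5 + 12 \cdot 19}{2 \cdot 19} \left(1 + 2 \frac{20 + 5 + 12 \cdot 19}{2 \cdot 19}\right)}\right) + 254 = \left(-3 + \sqrt{\frac{1}{2} \cdot \frac{1}{19} \left(20 + 5 + 228\right) \left(1 + 2 \cdot \frac{1}{2} \cdot \frac{1}{19} \left(20 + 5 + 228\right)\right)}\right) + 254 = \left(-3 + \sqrt{\frac{1}{2} \cdot \frac{1}{19} \cdot 253 \left(1 + 2 \cdot \frac{1}{2} \cdot \frac{1}{19} \cdot 253\right)}\right) + 254 = \left(-3 + \sqrt{\frac{253 \left(1 + 2 \cdot \frac{253}{38}\right)}{38}}\right) + 254 = \left(-3 + \sqrt{\frac{253 \left(1 + \frac{253}{19}\right)}{38}}\right) + 254 = \left(-3 + \sqrt{\frac{253}{38} \cdot \frac{272}{19}}\right) + 254 = \left(-3 + \sqrt{\frac{34408}{361}}\right) + 254 = \left(-3 + \frac{2 \sqrt{8602}}{19}\right) + 254 = 251 + \frac{2 \sqrt{8602}}{19}$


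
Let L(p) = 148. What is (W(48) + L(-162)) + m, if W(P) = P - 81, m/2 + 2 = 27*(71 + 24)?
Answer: 5241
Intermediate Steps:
m = 5126 (m = -4 + 2*(27*(71 + 24)) = -4 + 2*(27*95) = -4 + 2*2565 = -4 + 5130 = 5126)
W(P) = -81 + P
(W(48) + L(-162)) + m = ((-81 + 48) + 148) + 5126 = (-33 + 148) + 5126 = 115 + 5126 = 5241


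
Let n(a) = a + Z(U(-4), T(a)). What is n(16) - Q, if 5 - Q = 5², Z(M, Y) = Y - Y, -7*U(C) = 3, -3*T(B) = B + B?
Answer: 36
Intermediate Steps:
T(B) = -2*B/3 (T(B) = -(B + B)/3 = -2*B/3)
U(C) = -3/7 (U(C) = -⅐*3 = -3/7)
Z(M, Y) = 0
Q = -20 (Q = 5 - 1*5² = 5 - 1*25 = 5 - 25 = -20)
n(a) = a (n(a) = a + 0 = a)
n(16) - Q = 16 - 1*(-20) = 16 + 20 = 36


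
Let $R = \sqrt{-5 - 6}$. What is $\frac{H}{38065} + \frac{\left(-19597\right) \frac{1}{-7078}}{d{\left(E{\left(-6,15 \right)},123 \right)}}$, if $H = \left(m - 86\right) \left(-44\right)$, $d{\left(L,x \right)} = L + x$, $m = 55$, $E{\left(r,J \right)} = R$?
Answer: $\frac{47584110179}{815816083960} - \frac{19597 i \sqrt{11}}{107160920} \approx 0.058327 - 0.00060653 i$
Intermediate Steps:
$R = i \sqrt{11}$ ($R = \sqrt{-11} = i \sqrt{11} \approx 3.3166 i$)
$E{\left(r,J \right)} = i \sqrt{11}$
$H = 1364$ ($H = \left(55 - 86\right) \left(-44\right) = \left(-31\right) \left(-44\right) = 1364$)
$\frac{H}{38065} + \frac{\left(-19597\right) \frac{1}{-7078}}{d{\left(E{\left(-6,15 \right)},123 \right)}} = \frac{1364}{38065} + \frac{\left(-19597\right) \frac{1}{-7078}}{i \sqrt{11} + 123} = 1364 \cdot \frac{1}{38065} + \frac{\left(-19597\right) \left(- \frac{1}{7078}\right)}{123 + i \sqrt{11}} = \frac{1364}{38065} + \frac{19597}{7078 \left(123 + i \sqrt{11}\right)}$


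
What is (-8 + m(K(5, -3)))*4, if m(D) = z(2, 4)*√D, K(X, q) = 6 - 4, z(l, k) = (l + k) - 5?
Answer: -32 + 4*√2 ≈ -26.343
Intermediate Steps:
z(l, k) = -5 + k + l (z(l, k) = (k + l) - 5 = -5 + k + l)
K(X, q) = 2
m(D) = √D (m(D) = (-5 + 4 + 2)*√D = 1*√D = √D)
(-8 + m(K(5, -3)))*4 = (-8 + √2)*4 = -32 + 4*√2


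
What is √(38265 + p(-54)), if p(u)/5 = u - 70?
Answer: √37645 ≈ 194.02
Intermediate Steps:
p(u) = -350 + 5*u (p(u) = 5*(u - 70) = 5*(-70 + u) = -350 + 5*u)
√(38265 + p(-54)) = √(38265 + (-350 + 5*(-54))) = √(38265 + (-350 - 270)) = √(38265 - 620) = √37645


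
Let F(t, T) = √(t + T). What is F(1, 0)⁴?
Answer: 1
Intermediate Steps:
F(t, T) = √(T + t)
F(1, 0)⁴ = (√(0 + 1))⁴ = (√1)⁴ = 1⁴ = 1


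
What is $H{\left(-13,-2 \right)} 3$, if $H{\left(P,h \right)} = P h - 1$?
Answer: $75$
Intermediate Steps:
$H{\left(P,h \right)} = -1 + P h$
$H{\left(-13,-2 \right)} 3 = \left(-1 - -26\right) 3 = \left(-1 + 26\right) 3 = 25 \cdot 3 = 75$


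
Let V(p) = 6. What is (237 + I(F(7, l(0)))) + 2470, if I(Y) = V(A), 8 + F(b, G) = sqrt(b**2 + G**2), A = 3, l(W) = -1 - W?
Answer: 2713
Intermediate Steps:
F(b, G) = -8 + sqrt(G**2 + b**2) (F(b, G) = -8 + sqrt(b**2 + G**2) = -8 + sqrt(G**2 + b**2))
I(Y) = 6
(237 + I(F(7, l(0)))) + 2470 = (237 + 6) + 2470 = 243 + 2470 = 2713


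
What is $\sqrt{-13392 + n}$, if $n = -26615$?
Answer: $i \sqrt{40007} \approx 200.02 i$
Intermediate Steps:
$\sqrt{-13392 + n} = \sqrt{-13392 - 26615} = \sqrt{-40007} = i \sqrt{40007}$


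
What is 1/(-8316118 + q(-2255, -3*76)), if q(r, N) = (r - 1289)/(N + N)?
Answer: -57/474018283 ≈ -1.2025e-7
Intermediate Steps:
q(r, N) = (-1289 + r)/(2*N) (q(r, N) = (-1289 + r)/((2*N)) = (-1289 + r)*(1/(2*N)) = (-1289 + r)/(2*N))
1/(-8316118 + q(-2255, -3*76)) = 1/(-8316118 + (-1289 - 2255)/(2*((-3*76)))) = 1/(-8316118 + (½)*(-3544)/(-228)) = 1/(-8316118 + (½)*(-1/228)*(-3544)) = 1/(-8316118 + 443/57) = 1/(-474018283/57) = -57/474018283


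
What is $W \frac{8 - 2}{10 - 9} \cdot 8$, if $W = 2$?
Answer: $96$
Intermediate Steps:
$W \frac{8 - 2}{10 - 9} \cdot 8 = 2 \frac{8 - 2}{10 - 9} \cdot 8 = 2 \cdot \frac{6}{1} \cdot 8 = 2 \cdot 6 \cdot 1 \cdot 8 = 2 \cdot 6 \cdot 8 = 12 \cdot 8 = 96$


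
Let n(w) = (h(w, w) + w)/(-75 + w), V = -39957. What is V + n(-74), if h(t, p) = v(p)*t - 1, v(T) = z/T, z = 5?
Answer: -5953523/149 ≈ -39957.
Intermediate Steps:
v(T) = 5/T
h(t, p) = -1 + 5*t/p (h(t, p) = (5/p)*t - 1 = 5*t/p - 1 = -1 + 5*t/p)
n(w) = (4 + w)/(-75 + w) (n(w) = ((-w + 5*w)/w + w)/(-75 + w) = ((4*w)/w + w)/(-75 + w) = (4 + w)/(-75 + w))
V + n(-74) = -39957 + (4 - 74)/(-75 - 74) = -39957 - 70/(-149) = -39957 - 1/149*(-70) = -39957 + 70/149 = -5953523/149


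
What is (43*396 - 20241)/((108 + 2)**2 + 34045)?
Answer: -3213/46145 ≈ -0.069628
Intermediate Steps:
(43*396 - 20241)/((108 + 2)**2 + 34045) = (17028 - 20241)/(110**2 + 34045) = -3213/(12100 + 34045) = -3213/46145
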